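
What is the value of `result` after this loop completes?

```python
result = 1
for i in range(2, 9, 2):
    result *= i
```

Product of even numbers 2 to 8
`result` takes the values: 1 → 2 → 8 → 48 → 384

Answer: 384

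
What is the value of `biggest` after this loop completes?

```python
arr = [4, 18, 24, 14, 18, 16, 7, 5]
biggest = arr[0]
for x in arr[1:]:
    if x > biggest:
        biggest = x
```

Maximum of [4, 18, 24, 14, 18, 16, 7, 5]
`biggest` takes the values: 4 → 18 → 24

Answer: 24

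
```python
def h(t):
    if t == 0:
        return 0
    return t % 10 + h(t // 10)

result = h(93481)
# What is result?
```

Sum of digits of 93481: 1 + 8 + 4 + 3 + 9 = 25

Answer: 25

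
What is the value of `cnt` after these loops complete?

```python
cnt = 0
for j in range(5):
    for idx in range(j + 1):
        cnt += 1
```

Triangle: 1 + 2 + ... + 5
`cnt` takes the values: 0 → 1 → 2 → 3 → 4 → 5 → 6 → 7 → 8 → 9 → 10 → 11 → 12 → 13 → 14 → 15

Answer: 15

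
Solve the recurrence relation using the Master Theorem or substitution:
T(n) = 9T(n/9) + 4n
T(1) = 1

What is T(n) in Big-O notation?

By Master Theorem: a=9, b=9, f(n)=4n. Since log_9(9) = 1 and f(n) = Θ(n^1), Case 2 applies. T(n) = O(n log n).

Answer: O(n log n)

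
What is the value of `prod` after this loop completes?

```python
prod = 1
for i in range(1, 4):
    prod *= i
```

3! = 6
`prod` takes the values: 1 → 2 → 6

Answer: 6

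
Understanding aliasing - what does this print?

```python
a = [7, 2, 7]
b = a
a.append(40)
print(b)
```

Key concept: basic list aliasing.
Step by step:
`a = [7, 2, 7]` → a = [7, 2, 7]
`b = a` → b = [7, 2, 7] (same object as a)
`a.append(40)` → a = [7, 2, 7, 40] (same object as b); b = [7, 2, 7, 40] (same object as a)
`print(b)` → prints [7, 2, 7, 40]

Answer: [7, 2, 7, 40]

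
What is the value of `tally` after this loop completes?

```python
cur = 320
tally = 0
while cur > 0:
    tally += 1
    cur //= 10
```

Count digits by repeated division by 10
`tally` takes the values: 0 → 1 → 2 → 3

Answer: 3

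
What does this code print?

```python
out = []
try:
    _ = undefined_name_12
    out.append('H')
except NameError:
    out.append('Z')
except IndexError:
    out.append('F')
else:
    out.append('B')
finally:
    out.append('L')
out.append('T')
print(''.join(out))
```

Execution trace: 'Z' (except NameError) → 'L' (finally) → 'T' (after the try/except). Output: ZLT

Answer: ZLT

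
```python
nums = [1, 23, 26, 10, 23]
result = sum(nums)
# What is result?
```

Trace:
`nums = [1, 23, 26, 10, 23]` → nums = [1, 23, 26, 10, 23]
`result = sum(nums)` → result = 83
So result = 83

Answer: 83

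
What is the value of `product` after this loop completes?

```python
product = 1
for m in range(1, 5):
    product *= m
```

4! = 24
`product` takes the values: 1 → 2 → 6 → 24

Answer: 24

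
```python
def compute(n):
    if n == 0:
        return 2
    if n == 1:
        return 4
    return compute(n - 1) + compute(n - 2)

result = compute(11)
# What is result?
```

Build up from base cases: compute(0)=2, compute(1)=4, compute(2)=6, compute(3)=10, compute(4)=16, compute(5)=26, compute(6)=42, ..., compute(11)=466

Answer: 466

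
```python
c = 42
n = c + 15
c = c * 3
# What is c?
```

Trace:
`c = 42` → c = 42
`n = c + 15` → n = 57
`c = c * 3` → c = 126
So c = 126

Answer: 126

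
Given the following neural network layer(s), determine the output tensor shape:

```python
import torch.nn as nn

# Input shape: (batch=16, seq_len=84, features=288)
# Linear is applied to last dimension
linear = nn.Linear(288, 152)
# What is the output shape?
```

Input: (16, 84, 288) -> Output: (16, 84, 152)

Answer: (16, 84, 152)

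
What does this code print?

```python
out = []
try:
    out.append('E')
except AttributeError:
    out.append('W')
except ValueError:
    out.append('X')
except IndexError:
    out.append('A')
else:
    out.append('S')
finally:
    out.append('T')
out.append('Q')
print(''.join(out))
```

Execution trace: 'E' (try body, no exception) → 'S' (else) → 'T' (finally) → 'Q' (after the try/except). Output: ESTQ

Answer: ESTQ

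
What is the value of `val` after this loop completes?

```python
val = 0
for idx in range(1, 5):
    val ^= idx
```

XOR of 1 to 4
`val` takes the values: 0 → 1 → 3 → 0 → 4

Answer: 4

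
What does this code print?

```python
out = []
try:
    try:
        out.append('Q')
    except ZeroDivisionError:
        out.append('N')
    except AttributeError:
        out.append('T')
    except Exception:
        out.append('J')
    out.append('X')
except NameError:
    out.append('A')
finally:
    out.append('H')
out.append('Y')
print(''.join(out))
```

Execution trace: 'Q' (inner try body, no exception) → 'X' (try body, no exception) → 'H' (finally) → 'Y' (after the try/except). Output: QXHY

Answer: QXHY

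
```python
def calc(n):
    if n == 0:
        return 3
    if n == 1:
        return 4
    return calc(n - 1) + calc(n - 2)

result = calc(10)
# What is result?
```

Build up from base cases: calc(0)=3, calc(1)=4, calc(2)=7, calc(3)=11, calc(4)=18, calc(5)=29, calc(6)=47, ..., calc(10)=322

Answer: 322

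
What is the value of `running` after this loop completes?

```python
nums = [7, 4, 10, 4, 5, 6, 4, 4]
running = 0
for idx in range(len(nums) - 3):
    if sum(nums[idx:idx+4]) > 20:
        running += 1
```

Count windows with sum > 20
`running` takes the values: 0 → 1 → 2 → 3

Answer: 3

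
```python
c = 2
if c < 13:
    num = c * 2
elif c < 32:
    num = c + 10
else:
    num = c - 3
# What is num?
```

Trace:
`c = 2` → c = 2
`if c < 13: ...` → c < 13 is True → num = 4
So num = 4

Answer: 4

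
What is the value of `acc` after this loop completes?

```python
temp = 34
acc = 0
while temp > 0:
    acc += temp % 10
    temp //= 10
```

Sum digits of 34
`acc` takes the values: 0 → 4 → 7

Answer: 7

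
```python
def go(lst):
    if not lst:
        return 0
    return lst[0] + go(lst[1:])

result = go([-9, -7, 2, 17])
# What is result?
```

(-9) + (-7) + 2 + 17 + 0 = 3

Answer: 3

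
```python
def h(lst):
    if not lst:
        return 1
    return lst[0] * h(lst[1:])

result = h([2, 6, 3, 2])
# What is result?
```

Product over [2, 6, 3, 2] = 2 * 6 * 3 * 2 = 72

Answer: 72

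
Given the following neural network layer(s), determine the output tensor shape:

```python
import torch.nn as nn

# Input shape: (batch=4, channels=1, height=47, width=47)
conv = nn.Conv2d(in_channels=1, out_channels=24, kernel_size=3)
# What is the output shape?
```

Input: (4, 1, 47, 47) -> Output: (4, 24, 45, 45)

Answer: (4, 24, 45, 45)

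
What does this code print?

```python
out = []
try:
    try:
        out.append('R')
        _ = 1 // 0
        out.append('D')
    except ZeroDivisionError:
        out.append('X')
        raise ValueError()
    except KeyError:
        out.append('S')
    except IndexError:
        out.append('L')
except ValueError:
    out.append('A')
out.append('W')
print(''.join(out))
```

Execution trace: 'R' (inner try body) → 'X' (inner except ZeroDivisionError) → 'A' (outer except ValueError) → 'W' (after the try/except). Output: RXAW

Answer: RXAW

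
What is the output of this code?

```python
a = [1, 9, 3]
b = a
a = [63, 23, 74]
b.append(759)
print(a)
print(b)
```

Key concept: rebinding vs mutation: a is rebound to a new list, b still points at the original.
Step by step:
`a = [1, 9, 3]` → a = [1, 9, 3]
`b = a` → b = [1, 9, 3] (same object as a)
`a = [63, 23, 74]` → a = [63, 23, 74]
`b.append(759)` → b = [1, 9, 3, 759]
`print(a)` → prints [63, 23, 74]
`print(b)` → prints [1, 9, 3, 759]

Answer:
[63, 23, 74]
[1, 9, 3, 759]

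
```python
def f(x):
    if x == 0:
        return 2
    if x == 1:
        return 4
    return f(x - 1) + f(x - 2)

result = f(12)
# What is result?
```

Build up from base cases: f(0)=2, f(1)=4, f(2)=6, f(3)=10, f(4)=16, f(5)=26, f(6)=42, ..., f(12)=754

Answer: 754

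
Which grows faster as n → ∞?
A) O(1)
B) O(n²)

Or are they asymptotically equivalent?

O(1) vs O(n²): Higher order terms dominate.

Answer: B) O(n²) grows faster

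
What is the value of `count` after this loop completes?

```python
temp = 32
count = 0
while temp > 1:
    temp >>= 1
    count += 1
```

Count right shifts until 1
`count` takes the values: 0 → 1 → 2 → 3 → 4 → 5

Answer: 5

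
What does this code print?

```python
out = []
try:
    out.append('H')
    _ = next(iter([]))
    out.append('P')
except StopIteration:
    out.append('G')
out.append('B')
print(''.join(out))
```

Execution trace: 'H' (try body) → 'G' (except StopIteration) → 'B' (after the try/except). Output: HGB

Answer: HGB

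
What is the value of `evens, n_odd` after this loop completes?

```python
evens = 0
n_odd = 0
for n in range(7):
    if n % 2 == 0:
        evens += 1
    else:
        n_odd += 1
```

Count evens and odds in range(7)
`evens, n_odd` takes the values: (0, 0) → (1, 0) → (1, 1) → (2, 1) → (2, 2) → (3, 2) → (3, 3) → (4, 3)

Answer: 4, 3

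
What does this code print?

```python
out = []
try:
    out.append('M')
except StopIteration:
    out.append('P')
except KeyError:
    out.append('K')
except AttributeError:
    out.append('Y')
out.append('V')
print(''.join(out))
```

Execution trace: 'M' (try body, no exception) → 'V' (after the try/except). Output: MV

Answer: MV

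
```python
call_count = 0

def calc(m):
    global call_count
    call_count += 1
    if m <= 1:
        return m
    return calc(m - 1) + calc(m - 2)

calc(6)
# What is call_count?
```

Calls(m) = 1 + Calls(m-1) + Calls(m-2); Calls(0)=Calls(1)=1. For m=6 this gives 25.

Answer: 25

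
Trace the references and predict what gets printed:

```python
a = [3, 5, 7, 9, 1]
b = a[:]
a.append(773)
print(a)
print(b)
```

Key concept: slice [:] creates copy.
Step by step:
`a = [3, 5, 7, 9, 1]` → a = [3, 5, 7, 9, 1]
`b = a[:]` → b = [3, 5, 7, 9, 1]
`a.append(773)` → a = [3, 5, 7, 9, 1, 773]
`print(a)` → prints [3, 5, 7, 9, 1, 773]
`print(b)` → prints [3, 5, 7, 9, 1]

Answer:
[3, 5, 7, 9, 1, 773]
[3, 5, 7, 9, 1]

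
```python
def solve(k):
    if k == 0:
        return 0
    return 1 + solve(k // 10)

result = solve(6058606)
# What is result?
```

Count of digits of 6058606: 7

Answer: 7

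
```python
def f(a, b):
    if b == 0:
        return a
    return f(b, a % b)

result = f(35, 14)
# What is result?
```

f(35, 14) -> f(14, 7) -> f(7, 0) -> 7

Answer: 7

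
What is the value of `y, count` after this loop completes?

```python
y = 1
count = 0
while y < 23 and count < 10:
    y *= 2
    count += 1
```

Double until >= 23 or 10 iterations
`y, count` takes the values: (1, 0) → (2, 0) → (2, 1) → (4, 1) → (4, 2) → (8, 2) → (8, 3) → (16, 3) → (16, 4) → (32, 4) → (32, 5)

Answer: 32, 5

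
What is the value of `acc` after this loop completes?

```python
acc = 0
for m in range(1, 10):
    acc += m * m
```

Sum of squares 1² to 9² = 285
`acc` takes the values: 0 → 1 → 5 → 14 → 30 → 55 → 91 → 140 → 204 → 285

Answer: 285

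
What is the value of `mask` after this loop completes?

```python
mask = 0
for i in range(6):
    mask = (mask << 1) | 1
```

Build 6 consecutive 1-bits: 0b111111
`mask` takes the values: 0 → 1 → 3 → 7 → 15 → 31 → 63

Answer: 63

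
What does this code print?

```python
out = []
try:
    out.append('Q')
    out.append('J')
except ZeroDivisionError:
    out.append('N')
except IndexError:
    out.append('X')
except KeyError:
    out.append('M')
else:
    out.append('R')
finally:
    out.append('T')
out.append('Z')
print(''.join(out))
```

Execution trace: 'Q' (try body) → 'J' (try body, no exception) → 'R' (else) → 'T' (finally) → 'Z' (after the try/except). Output: QJRTZ

Answer: QJRTZ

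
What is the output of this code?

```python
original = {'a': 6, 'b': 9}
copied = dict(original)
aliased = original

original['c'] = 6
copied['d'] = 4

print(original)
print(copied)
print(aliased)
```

Key concept: dict() creates copy, assignment creates alias.
Step by step:
`original = {'a': 6, 'b': 9}` → original = {'a': 6, 'b': 9}
`copied = dict(original)` → copied = {'a': 6, 'b': 9}
`aliased = original` → aliased = {'a': 6, 'b': 9} (same object as original)
`original['c'] = 6` → original = {'a': 6, 'b': 9, 'c': 6} (same object as aliased); aliased = {'a': 6, 'b': 9, 'c': 6} (same object as original)
`copied['d'] = 4` → copied = {'a': 6, 'b': 9, 'd': 4}
`print(original)` → prints {'a': 6, 'b': 9, 'c': 6}
`print(copied)` → prints {'a': 6, 'b': 9, 'd': 4}
`print(aliased)` → prints {'a': 6, 'b': 9, 'c': 6}

Answer:
{'a': 6, 'b': 9, 'c': 6}
{'a': 6, 'b': 9, 'd': 4}
{'a': 6, 'b': 9, 'c': 6}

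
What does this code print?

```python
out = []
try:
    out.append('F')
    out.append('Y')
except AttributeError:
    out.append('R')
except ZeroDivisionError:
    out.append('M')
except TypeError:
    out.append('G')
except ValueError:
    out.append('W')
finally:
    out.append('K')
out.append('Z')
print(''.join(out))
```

Execution trace: 'F' (try body) → 'Y' (try body, no exception) → 'K' (finally) → 'Z' (after the try/except). Output: FYKZ

Answer: FYKZ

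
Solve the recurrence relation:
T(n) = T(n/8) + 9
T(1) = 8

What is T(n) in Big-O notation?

Each step divides n by 8 and adds 9. After log_8(n) steps we reach T(1)=8. So T(n) = 9·log_8(n) + 8 = O(log n).

Answer: O(log n)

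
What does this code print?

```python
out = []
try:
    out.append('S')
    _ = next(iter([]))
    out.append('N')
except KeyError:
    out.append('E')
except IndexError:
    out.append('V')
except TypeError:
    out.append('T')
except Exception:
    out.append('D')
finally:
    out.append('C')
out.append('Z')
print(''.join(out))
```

Execution trace: 'S' (try body) → 'D' (except Exception) → 'C' (finally) → 'Z' (after the try/except). Output: SDCZ

Answer: SDCZ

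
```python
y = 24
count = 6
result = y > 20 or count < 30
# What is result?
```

Trace:
`y = 24` → y = 24
`count = 6` → count = 6
`result = y > 20 or count < 30` → result = True
So result = True

Answer: True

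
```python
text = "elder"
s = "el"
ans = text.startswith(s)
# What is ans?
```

Trace:
`text = "elder"` → text = 'elder'
`s = "el"` → s = 'el'
`ans = text.startswith(s)` → ans = True
So ans = True

Answer: True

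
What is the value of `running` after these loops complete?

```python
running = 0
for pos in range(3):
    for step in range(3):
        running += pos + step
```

Sum of all pos+step for pos,step in 3x3
`running` takes the values: 0 → 1 → 3 → 4 → 6 → 9 → 11 → 14 → 18

Answer: 18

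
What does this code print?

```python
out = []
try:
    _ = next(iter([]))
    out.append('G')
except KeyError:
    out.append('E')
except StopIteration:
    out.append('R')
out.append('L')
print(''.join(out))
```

Execution trace: 'R' (except StopIteration) → 'L' (after the try/except). Output: RL

Answer: RL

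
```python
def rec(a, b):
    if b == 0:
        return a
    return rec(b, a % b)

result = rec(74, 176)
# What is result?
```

rec(74, 176) -> rec(176, 74) -> rec(74, 28) -> rec(28, 18) -> rec(18, 10) -> rec(10, 8) -> rec(8, 2) -> rec(2, 0) -> 2

Answer: 2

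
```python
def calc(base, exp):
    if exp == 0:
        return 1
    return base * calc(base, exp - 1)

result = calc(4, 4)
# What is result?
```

calc(4, 4) = 4 * 4 * 4 * 4 = 256

Answer: 256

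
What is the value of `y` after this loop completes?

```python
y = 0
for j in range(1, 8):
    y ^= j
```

XOR of 1 to 7
`y` takes the values: 0 → 1 → 3 → 0 → 4 → 1 → 7 → 0

Answer: 0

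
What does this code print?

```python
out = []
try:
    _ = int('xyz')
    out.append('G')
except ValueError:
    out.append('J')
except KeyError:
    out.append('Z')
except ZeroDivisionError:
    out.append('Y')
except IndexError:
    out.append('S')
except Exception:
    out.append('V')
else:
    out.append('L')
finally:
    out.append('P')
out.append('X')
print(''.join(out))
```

Execution trace: 'J' (except ValueError) → 'P' (finally) → 'X' (after the try/except). Output: JPX

Answer: JPX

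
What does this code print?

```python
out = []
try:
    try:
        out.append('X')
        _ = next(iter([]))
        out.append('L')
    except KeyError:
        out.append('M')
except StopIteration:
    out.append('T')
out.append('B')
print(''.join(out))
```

Execution trace: 'X' (try body) → 'T' (outer except StopIteration) → 'B' (after the try/except). Output: XTB

Answer: XTB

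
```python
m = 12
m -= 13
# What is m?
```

Trace:
`m = 12` → m = 12
`m -= 13` → m = -1
So m = -1

Answer: -1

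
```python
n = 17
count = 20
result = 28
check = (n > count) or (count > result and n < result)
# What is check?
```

Trace:
`n = 17` → n = 17
`count = 20` → count = 20
`result = 28` → result = 28
`check = (n > count) or (count > result and n < result)` → check = False
So check = False

Answer: False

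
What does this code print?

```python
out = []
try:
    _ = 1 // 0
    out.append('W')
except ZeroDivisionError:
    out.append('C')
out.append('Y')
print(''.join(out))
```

Execution trace: 'C' (except ZeroDivisionError) → 'Y' (after the try/except). Output: CY

Answer: CY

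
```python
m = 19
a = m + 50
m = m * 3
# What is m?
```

Trace:
`m = 19` → m = 19
`a = m + 50` → a = 69
`m = m * 3` → m = 57
So m = 57

Answer: 57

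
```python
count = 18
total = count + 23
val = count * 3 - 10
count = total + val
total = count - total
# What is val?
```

Trace:
`count = 18` → count = 18
`total = count + 23` → total = 41
`val = count * 3 - 10` → val = 44
`count = total + val` → count = 85
`total = count - total` → total = 44
So val = 44

Answer: 44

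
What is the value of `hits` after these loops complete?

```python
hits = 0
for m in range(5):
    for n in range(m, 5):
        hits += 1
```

Upper triangle: 5 + 4 + ... + 1
`hits` takes the values: 0 → 1 → 2 → 3 → 4 → 5 → 6 → 7 → 8 → 9 → 10 → 11 → 12 → 13 → 14 → 15

Answer: 15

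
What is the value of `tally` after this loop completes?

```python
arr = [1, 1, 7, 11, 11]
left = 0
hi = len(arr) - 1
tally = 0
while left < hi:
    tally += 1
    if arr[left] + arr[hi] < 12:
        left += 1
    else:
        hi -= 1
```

Steps to find pair summing to 12
`tally` takes the values: 0 → 1 → 2 → 3 → 4

Answer: 4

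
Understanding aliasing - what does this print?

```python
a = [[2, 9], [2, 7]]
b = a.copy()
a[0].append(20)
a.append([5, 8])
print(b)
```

Key concept: shallow copy with nested lists.
Step by step:
`a = [[2, 9], [2, 7]]` → a = [[2, 9], [2, 7]]
`b = a.copy()` → b = [[2, 9], [2, 7]]
`a[0].append(20)` → a = [[2, 9, 20], [2, 7]]; b = [[2, 9, 20], [2, 7]]
`a.append([5, 8])` → a = [[2, 9, 20], [2, 7], [5, 8]]
`print(b)` → prints [[2, 9, 20], [2, 7]]

Answer: [[2, 9, 20], [2, 7]]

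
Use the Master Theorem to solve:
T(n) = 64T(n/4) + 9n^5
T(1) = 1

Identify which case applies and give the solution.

a=64, b=4, f(n)=9n^5. log_4(64) = 3. Since c=5 > 3 and the regularity condition holds (64(n/4)^5 = (64/4^5)n^5 with 64/4^5 < 1), Case 3 applies: T(n) = Θ(f(n)) = O(n^5).

Answer: O(n^5) - Case 3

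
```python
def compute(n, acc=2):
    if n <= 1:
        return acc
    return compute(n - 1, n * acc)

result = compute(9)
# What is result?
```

Accumulator trace (n, acc): (9, 2) -> (8, 18) -> (7, 144) -> (6, 1008) -> (5, 6048) -> (4, 30240) -> (3, 120960) -> (2, 362880) -> (1, 725760) -> return 725760

Answer: 725760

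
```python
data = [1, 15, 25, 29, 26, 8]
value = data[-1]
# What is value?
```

Trace:
`data = [1, 15, 25, 29, 26, 8]` → data = [1, 15, 25, 29, 26, 8]
`value = data[-1]` → value = 8
So value = 8

Answer: 8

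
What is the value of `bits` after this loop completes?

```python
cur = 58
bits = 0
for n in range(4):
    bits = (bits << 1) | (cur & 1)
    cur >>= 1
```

Reverse lowest 4 bits of 58
`bits` takes the values: 0 → 1 → 2 → 5

Answer: 5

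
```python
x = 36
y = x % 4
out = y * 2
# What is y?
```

Trace:
`x = 36` → x = 36
`y = x % 4` → y = 0
`out = y * 2` → out = 0
So y = 0

Answer: 0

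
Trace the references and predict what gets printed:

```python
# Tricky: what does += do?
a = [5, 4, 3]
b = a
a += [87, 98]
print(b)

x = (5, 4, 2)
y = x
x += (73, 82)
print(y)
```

Key concept: += behavior differs for mutable vs immutable.
Step by step:
`a = [5, 4, 3]` → a = [5, 4, 3]
`b = a` → b = [5, 4, 3] (same object as a)
`a += [87, 98]` → a = [5, 4, 3, 87, 98] (same object as b); b = [5, 4, 3, 87, 98] (same object as a)
`print(b)` → prints [5, 4, 3, 87, 98]
`x = (5, 4, 2)` → x = (5, 4, 2)
`y = x` → y = (5, 4, 2)
`x += (73, 82)` → x = (5, 4, 2, 73, 82)
`print(y)` → prints (5, 4, 2)

Answer:
[5, 4, 3, 87, 98]
(5, 4, 2)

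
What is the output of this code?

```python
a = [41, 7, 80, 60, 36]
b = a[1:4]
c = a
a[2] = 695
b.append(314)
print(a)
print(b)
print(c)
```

Key concept: slice vs alias.
Step by step:
`a = [41, 7, 80, 60, 36]` → a = [41, 7, 80, 60, 36]
`b = a[1:4]` → b = [7, 80, 60]
`c = a` → c = [41, 7, 80, 60, 36] (same object as a)
`a[2] = 695` → a = [41, 7, 695, 60, 36] (same object as c); c = [41, 7, 695, 60, 36] (same object as a)
`b.append(314)` → b = [7, 80, 60, 314]
`print(a)` → prints [41, 7, 695, 60, 36]
`print(b)` → prints [7, 80, 60, 314]
`print(c)` → prints [41, 7, 695, 60, 36]

Answer:
[41, 7, 695, 60, 36]
[7, 80, 60, 314]
[41, 7, 695, 60, 36]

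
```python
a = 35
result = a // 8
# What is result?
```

Trace:
`a = 35` → a = 35
`result = a // 8` → result = 4
So result = 4

Answer: 4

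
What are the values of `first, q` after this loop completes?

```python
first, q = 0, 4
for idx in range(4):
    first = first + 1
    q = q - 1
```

first goes 0→4, q goes 4→0
`first, q` takes the values: (0, 4) → (1, 4) → (1, 3) → (2, 3) → (2, 2) → (3, 2) → (3, 1) → (4, 1) → (4, 0)

Answer: 4, 0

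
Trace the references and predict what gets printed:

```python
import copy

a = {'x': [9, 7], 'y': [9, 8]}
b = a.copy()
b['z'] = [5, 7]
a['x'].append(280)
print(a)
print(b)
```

Key concept: shallow copy of dict with mutable values.
Step by step:
`a = {'x': [9, 7], 'y': [9, 8]}` → a = {'x': [9, 7], 'y': [9, 8]}
`b = a.copy()` → b = {'x': [9, 7], 'y': [9, 8]}
`b['z'] = [5, 7]` → b = {'x': [9, 7], 'y': [9, 8], 'z': [5, 7]}
`a['x'].append(280)` → a = {'x': [9, 7, 280], 'y': [9, 8]}; b = {'x': [9, 7, 280], 'y': [9, 8], 'z': [5, 7]}
`print(a)` → prints {'x': [9, 7, 280], 'y': [9, 8]}
`print(b)` → prints {'x': [9, 7, 280], 'y': [9, 8], 'z': [5, 7]}

Answer:
{'x': [9, 7, 280], 'y': [9, 8]}
{'x': [9, 7, 280], 'y': [9, 8], 'z': [5, 7]}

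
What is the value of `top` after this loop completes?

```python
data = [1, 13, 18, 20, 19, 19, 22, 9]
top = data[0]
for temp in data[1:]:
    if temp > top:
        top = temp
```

Maximum of [1, 13, 18, 20, 19, 19, 22, 9]
`top` takes the values: 1 → 13 → 18 → 20 → 22

Answer: 22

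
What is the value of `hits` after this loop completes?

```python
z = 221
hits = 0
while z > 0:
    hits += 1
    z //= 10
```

Count digits by repeated division by 10
`hits` takes the values: 0 → 1 → 2 → 3

Answer: 3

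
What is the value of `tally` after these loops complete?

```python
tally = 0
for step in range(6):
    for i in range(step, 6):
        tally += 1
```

Upper triangle: 6 + 5 + ... + 1
`tally` takes the values: 0 → 1 → 2 → 3 → 4 → 5 → 6 → 7 → 8 → 9 → 10 → 11 → 12 → 13 → 14 → 15 → 16 → 17 → 18 → 19 → 20 → 21

Answer: 21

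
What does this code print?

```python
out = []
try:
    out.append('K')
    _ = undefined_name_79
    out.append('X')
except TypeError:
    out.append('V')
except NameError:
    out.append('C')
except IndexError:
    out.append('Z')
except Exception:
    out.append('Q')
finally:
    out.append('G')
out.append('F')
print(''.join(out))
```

Execution trace: 'K' (try body) → 'C' (except NameError) → 'G' (finally) → 'F' (after the try/except). Output: KCGF

Answer: KCGF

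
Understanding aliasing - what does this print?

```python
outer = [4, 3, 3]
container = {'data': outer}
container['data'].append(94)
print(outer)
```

Key concept: dict holds reference to list.
Step by step:
`outer = [4, 3, 3]` → outer = [4, 3, 3]
`container = {'data': outer}` → container = {'data': [4, 3, 3]}
`container['data'].append(94)` → outer = [4, 3, 3, 94]; container = {'data': [4, 3, 3, 94]}
`print(outer)` → prints [4, 3, 3, 94]

Answer: [4, 3, 3, 94]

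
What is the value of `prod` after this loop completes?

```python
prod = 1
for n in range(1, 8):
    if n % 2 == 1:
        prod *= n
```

Product of odd numbers 1 to 7
`prod` takes the values: 1 → 3 → 15 → 105

Answer: 105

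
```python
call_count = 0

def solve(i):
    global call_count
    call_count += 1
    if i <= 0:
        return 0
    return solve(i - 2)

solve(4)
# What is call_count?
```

Linear recursion stepping by 2: 3 calls from i=4 down to ≤0.

Answer: 3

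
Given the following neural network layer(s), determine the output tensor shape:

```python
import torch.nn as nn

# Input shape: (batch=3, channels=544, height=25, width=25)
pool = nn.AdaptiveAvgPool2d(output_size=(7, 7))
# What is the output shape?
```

Input: (3, 544, 25, 25) -> Output: (3, 544, 7, 7)

Answer: (3, 544, 7, 7)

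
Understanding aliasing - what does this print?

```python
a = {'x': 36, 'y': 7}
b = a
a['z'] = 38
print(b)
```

Key concept: dict aliasing.
Step by step:
`a = {'x': 36, 'y': 7}` → a = {'x': 36, 'y': 7}
`b = a` → b = {'x': 36, 'y': 7} (same object as a)
`a['z'] = 38` → a = {'x': 36, 'y': 7, 'z': 38} (same object as b); b = {'x': 36, 'y': 7, 'z': 38} (same object as a)
`print(b)` → prints {'x': 36, 'y': 7, 'z': 38}

Answer: {'x': 36, 'y': 7, 'z': 38}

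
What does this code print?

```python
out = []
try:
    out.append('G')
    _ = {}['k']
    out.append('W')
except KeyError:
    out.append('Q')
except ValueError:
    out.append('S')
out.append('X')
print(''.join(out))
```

Execution trace: 'G' (try body) → 'Q' (except KeyError) → 'X' (after the try/except). Output: GQX

Answer: GQX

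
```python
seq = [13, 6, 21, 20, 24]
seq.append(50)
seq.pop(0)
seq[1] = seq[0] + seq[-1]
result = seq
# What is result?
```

Trace:
`seq = [13, 6, 21, 20, 24]` → seq = [13, 6, 21, 20, 24]
`seq.append(50)` → seq = [13, 6, 21, 20, 24, 50]
`seq.pop(0)` → seq = [6, 21, 20, 24, 50]
`seq[1] = seq[0] + seq[-1]` → seq = [6, 56, 20, 24, 50]
`result = seq` → result = [6, 56, 20, 24, 50]
So result = [6, 56, 20, 24, 50]

Answer: [6, 56, 20, 24, 50]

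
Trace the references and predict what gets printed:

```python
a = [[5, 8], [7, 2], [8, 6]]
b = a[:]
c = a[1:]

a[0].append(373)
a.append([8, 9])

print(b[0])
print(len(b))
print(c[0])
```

Key concept: slice with nested mutation.
Step by step:
`a = [[5, 8], [7, 2], [8, 6]]` → a = [[5, 8], [7, 2], [8, 6]]
`b = a[:]` → b = [[5, 8], [7, 2], [8, 6]]
`c = a[1:]` → c = [[7, 2], [8, 6]]
`a[0].append(373)` → a = [[5, 8, 373], [7, 2], [8, 6]]; b = [[5, 8, 373], [7, 2], [8, 6]]
`a.append([8, 9])` → a = [[5, 8, 373], [7, 2], [8, 6], [8, 9]]
`print(b[0])` → prints [5, 8, 373]
`print(len(b))` → prints 3
`print(c[0])` → prints [7, 2]

Answer:
[5, 8, 373]
3
[7, 2]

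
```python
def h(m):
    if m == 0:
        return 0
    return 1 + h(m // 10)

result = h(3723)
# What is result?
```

Count of digits of 3723: 4

Answer: 4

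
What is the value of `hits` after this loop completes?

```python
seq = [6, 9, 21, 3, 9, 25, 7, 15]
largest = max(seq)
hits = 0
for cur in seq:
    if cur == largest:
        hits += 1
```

Count of max value 25 in [6, 9, 21, 3, 9, 25, 7, 15]
`hits` takes the values: 0 → 1

Answer: 1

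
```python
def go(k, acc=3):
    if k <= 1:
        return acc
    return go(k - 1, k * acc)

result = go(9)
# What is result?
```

Accumulator trace (n, acc): (9, 3) -> (8, 27) -> (7, 216) -> (6, 1512) -> (5, 9072) -> (4, 45360) -> (3, 181440) -> (2, 544320) -> (1, 1088640) -> return 1088640

Answer: 1088640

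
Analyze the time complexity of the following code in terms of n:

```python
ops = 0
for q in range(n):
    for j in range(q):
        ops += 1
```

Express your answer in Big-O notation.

Each loop level contributes: n × n. Multiplying the contributions gives O(n^2).

Answer: O(n^2)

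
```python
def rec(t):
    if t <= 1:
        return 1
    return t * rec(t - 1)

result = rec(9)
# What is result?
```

rec(9) = 9 * 8 * 7 * 6 * 5 * 4 * 3 * 2 * 1 = 362880

Answer: 362880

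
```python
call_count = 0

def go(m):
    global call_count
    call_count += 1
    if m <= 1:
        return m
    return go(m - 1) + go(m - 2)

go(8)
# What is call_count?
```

Calls(m) = 1 + Calls(m-1) + Calls(m-2); Calls(0)=Calls(1)=1. For m=8 this gives 67.

Answer: 67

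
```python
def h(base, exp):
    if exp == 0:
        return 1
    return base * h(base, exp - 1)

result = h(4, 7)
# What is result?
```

h(4, 7) = 4 * 4 * 4 * 4 * 4 * 4 * 4 = 16384

Answer: 16384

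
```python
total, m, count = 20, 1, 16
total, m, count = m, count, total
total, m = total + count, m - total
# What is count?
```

Trace:
`total, m, count = 20, 1, 16` → total = 20; m = 1; count = 16
`total, m, count = m, count, total` → total = 1; m = 16; count = 20
`total, m = total + count, m - total` → total = 21; m = 15
So count = 20

Answer: 20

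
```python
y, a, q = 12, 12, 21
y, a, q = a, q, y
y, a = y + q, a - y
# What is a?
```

Trace:
`y, a, q = 12, 12, 21` → y = 12; a = 12; q = 21
`y, a, q = a, q, y` → y = 12; a = 21; q = 12
`y, a = y + q, a - y` → y = 24; a = 9
So a = 9

Answer: 9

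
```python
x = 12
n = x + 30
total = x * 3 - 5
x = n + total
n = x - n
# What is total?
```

Trace:
`x = 12` → x = 12
`n = x + 30` → n = 42
`total = x * 3 - 5` → total = 31
`x = n + total` → x = 73
`n = x - n` → n = 31
So total = 31

Answer: 31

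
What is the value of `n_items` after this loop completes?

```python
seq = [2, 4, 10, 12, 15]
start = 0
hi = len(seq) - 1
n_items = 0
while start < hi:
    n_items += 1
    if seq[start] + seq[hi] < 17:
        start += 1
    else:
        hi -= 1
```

Steps to find pair summing to 17
`n_items` takes the values: 0 → 1 → 2 → 3 → 4

Answer: 4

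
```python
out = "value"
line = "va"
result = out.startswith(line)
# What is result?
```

Trace:
`out = "value"` → out = 'value'
`line = "va"` → line = 'va'
`result = out.startswith(line)` → result = True
So result = True

Answer: True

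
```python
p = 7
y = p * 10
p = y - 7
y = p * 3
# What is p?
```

Trace:
`p = 7` → p = 7
`y = p * 10` → y = 70
`p = y - 7` → p = 63
`y = p * 3` → y = 189
So p = 63

Answer: 63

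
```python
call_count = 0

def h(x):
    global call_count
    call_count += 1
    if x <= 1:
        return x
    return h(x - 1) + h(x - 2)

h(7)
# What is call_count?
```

Calls(x) = 1 + Calls(x-1) + Calls(x-2); Calls(0)=Calls(1)=1. For x=7 this gives 41.

Answer: 41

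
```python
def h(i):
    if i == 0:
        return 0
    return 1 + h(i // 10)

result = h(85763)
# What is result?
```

Count of digits of 85763: 5

Answer: 5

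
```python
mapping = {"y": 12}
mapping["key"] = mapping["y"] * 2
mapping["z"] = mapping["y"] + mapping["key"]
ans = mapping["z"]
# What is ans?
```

Trace:
`mapping = {"y": 12}` → mapping = {'y': 12}
`mapping["key"] = mapping["y"] * 2` → mapping = {'y': 12, 'key': 24}
`mapping["z"] = mapping["y"] + mapping["key"]` → mapping = {'y': 12, 'key': 24, 'z': 36}
`ans = mapping["z"]` → ans = 36
So ans = 36

Answer: 36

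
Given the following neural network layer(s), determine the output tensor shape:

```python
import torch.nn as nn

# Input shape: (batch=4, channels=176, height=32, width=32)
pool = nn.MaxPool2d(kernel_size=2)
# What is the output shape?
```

Input: (4, 176, 32, 32) -> Output: (4, 176, 16, 16)

Answer: (4, 176, 16, 16)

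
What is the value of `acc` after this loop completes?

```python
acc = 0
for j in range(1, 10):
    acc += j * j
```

Sum of squares 1² to 9² = 285
`acc` takes the values: 0 → 1 → 5 → 14 → 30 → 55 → 91 → 140 → 204 → 285

Answer: 285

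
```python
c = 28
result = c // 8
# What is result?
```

Trace:
`c = 28` → c = 28
`result = c // 8` → result = 3
So result = 3

Answer: 3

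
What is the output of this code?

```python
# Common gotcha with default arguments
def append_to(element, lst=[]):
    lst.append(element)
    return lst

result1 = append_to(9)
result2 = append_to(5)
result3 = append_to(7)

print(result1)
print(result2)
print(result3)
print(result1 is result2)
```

Key concept: mutable default argument gotcha.
Step by step:
`result1 = append_to(9)` → result1 = [9]
`result2 = append_to(5)` → result1 = [9, 5] (same object as result2); result2 = [9, 5] (same object as result1)
`result3 = append_to(7)` → result1 = [9, 5, 7] (same object as result2, result3); result2 = [9, 5, 7] (same object as result1, result3); result3 = [9, 5, 7] (same object as result1, result2)
`print(result1)` → prints [9, 5, 7]
`print(result2)` → prints [9, 5, 7]
`print(result3)` → prints [9, 5, 7]
`print(result1 is result2)` → prints True

Answer:
[9, 5, 7]
[9, 5, 7]
[9, 5, 7]
True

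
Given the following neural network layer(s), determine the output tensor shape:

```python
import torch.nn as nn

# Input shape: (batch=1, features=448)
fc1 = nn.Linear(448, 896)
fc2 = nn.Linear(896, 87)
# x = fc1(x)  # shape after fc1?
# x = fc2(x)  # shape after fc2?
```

Input: (1, 448) -> after fc1: (1, 896) -> Output: (1, 87)

Answer: (1, 87)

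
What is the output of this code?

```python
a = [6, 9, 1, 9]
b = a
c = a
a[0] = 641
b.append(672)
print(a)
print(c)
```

Key concept: multiple aliases.
Step by step:
`a = [6, 9, 1, 9]` → a = [6, 9, 1, 9]
`b = a` → b = [6, 9, 1, 9] (same object as a)
`c = a` → c = [6, 9, 1, 9] (same object as a, b)
`a[0] = 641` → a = [641, 9, 1, 9] (same object as b, c); b = [641, 9, 1, 9] (same object as a, c); c = [641, 9, 1, 9] (same object as a, b)
`b.append(672)` → a = [641, 9, 1, 9, 672] (same object as b, c); b = [641, 9, 1, 9, 672] (same object as a, c); c = [641, 9, 1, 9, 672] (same object as a, b)
`print(a)` → prints [641, 9, 1, 9, 672]
`print(c)` → prints [641, 9, 1, 9, 672]

Answer:
[641, 9, 1, 9, 672]
[641, 9, 1, 9, 672]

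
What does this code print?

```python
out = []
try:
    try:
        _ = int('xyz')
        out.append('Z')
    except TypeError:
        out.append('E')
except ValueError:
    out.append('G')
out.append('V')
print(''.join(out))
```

Execution trace: 'G' (outer except ValueError) → 'V' (after the try/except). Output: GV

Answer: GV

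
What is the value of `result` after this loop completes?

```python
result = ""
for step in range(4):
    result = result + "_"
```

Repeat '_' 4 times
`result` takes the values: "" → "_" → "__" → "___" → "____"

Answer: "____"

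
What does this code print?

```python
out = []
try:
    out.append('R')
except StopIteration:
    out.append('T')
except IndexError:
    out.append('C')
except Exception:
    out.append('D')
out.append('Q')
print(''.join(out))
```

Execution trace: 'R' (try body, no exception) → 'Q' (after the try/except). Output: RQ

Answer: RQ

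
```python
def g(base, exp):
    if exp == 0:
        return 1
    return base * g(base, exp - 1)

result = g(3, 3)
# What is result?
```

g(3, 3) = 3 * 3 * 3 = 27

Answer: 27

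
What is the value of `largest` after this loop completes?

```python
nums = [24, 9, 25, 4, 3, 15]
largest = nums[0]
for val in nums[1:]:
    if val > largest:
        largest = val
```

Maximum of [24, 9, 25, 4, 3, 15]
`largest` takes the values: 24 → 25

Answer: 25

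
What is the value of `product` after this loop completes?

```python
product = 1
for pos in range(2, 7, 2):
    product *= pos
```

Product of even numbers 2 to 6
`product` takes the values: 1 → 2 → 8 → 48

Answer: 48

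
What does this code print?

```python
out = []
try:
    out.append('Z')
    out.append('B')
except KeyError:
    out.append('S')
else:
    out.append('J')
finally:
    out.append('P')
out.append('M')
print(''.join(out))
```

Execution trace: 'Z' (try body) → 'B' (try body, no exception) → 'J' (else) → 'P' (finally) → 'M' (after the try/except). Output: ZBJPM

Answer: ZBJPM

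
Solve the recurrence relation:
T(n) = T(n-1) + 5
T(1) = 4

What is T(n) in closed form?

Unrolling: T(n) = T(1) + 5·(n-1) = 4 + 5(n-1) = 5n - 1.

Answer: T(n) = 5n - 1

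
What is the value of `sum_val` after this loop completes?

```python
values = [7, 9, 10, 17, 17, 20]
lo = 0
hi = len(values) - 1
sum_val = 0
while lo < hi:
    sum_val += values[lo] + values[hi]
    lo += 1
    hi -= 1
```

Sum of pairs from ends
`sum_val` takes the values: 0 → 27 → 53 → 80

Answer: 80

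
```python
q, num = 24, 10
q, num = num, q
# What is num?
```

Trace:
`q, num = 24, 10` → q = 24; num = 10
`q, num = num, q` → q = 10; num = 24
So num = 24

Answer: 24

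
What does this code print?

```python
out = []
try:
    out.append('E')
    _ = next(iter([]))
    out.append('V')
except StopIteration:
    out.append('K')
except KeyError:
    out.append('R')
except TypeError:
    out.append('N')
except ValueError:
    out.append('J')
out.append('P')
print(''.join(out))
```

Execution trace: 'E' (try body) → 'K' (except StopIteration) → 'P' (after the try/except). Output: EKP

Answer: EKP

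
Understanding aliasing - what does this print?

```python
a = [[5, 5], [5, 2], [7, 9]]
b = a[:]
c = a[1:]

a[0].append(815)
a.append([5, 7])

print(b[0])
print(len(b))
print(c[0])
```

Key concept: slice with nested mutation.
Step by step:
`a = [[5, 5], [5, 2], [7, 9]]` → a = [[5, 5], [5, 2], [7, 9]]
`b = a[:]` → b = [[5, 5], [5, 2], [7, 9]]
`c = a[1:]` → c = [[5, 2], [7, 9]]
`a[0].append(815)` → a = [[5, 5, 815], [5, 2], [7, 9]]; b = [[5, 5, 815], [5, 2], [7, 9]]
`a.append([5, 7])` → a = [[5, 5, 815], [5, 2], [7, 9], [5, 7]]
`print(b[0])` → prints [5, 5, 815]
`print(len(b))` → prints 3
`print(c[0])` → prints [5, 2]

Answer:
[5, 5, 815]
3
[5, 2]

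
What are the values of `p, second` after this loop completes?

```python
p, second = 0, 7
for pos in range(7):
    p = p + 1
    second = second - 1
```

p goes 0→7, second goes 7→0
`p, second` takes the values: (0, 7) → (1, 7) → (1, 6) → (2, 6) → (2, 5) → (3, 5) → (3, 4) → (4, 4) → (4, 3) → (5, 3) → (5, 2) → (6, 2) → (6, 1) → (7, 1) → (7, 0)

Answer: 7, 0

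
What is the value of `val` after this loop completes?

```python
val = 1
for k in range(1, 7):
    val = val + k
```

Start at 1, add 1 through 6
`val` takes the values: 1 → 2 → 4 → 7 → 11 → 16 → 22

Answer: 22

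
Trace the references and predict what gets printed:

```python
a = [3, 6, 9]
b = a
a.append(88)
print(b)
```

Key concept: basic list aliasing.
Step by step:
`a = [3, 6, 9]` → a = [3, 6, 9]
`b = a` → b = [3, 6, 9] (same object as a)
`a.append(88)` → a = [3, 6, 9, 88] (same object as b); b = [3, 6, 9, 88] (same object as a)
`print(b)` → prints [3, 6, 9, 88]

Answer: [3, 6, 9, 88]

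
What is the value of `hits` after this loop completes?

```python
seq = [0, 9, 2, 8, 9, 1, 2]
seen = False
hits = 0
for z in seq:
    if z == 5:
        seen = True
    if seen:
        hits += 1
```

Count elements after first 5 in [0, 9, 2, 8, 9, 1, 2]
`hits` takes the values: 0

Answer: 0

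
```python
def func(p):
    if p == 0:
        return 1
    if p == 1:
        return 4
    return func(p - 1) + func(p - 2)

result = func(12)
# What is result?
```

Build up from base cases: func(0)=1, func(1)=4, func(2)=5, func(3)=9, func(4)=14, func(5)=23, func(6)=37, ..., func(12)=665

Answer: 665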